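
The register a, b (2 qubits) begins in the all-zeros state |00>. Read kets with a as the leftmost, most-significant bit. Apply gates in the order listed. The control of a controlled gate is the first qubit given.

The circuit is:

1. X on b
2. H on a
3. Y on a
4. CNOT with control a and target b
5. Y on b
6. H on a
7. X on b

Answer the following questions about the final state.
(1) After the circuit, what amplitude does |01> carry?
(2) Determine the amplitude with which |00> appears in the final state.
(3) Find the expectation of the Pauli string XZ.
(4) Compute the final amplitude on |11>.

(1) The amplitude on |01> is -1/2.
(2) The amplitude on |00> is -1/2.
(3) The expectation value of XZ is -1.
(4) |11> carries amplitude -1/2 in the final state.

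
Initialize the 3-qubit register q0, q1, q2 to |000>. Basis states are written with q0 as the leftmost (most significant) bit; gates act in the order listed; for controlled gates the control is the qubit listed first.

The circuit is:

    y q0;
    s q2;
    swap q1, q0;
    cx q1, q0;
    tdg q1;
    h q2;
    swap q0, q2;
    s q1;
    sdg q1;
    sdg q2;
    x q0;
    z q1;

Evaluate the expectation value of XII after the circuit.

In the final state, XII has expectation 1.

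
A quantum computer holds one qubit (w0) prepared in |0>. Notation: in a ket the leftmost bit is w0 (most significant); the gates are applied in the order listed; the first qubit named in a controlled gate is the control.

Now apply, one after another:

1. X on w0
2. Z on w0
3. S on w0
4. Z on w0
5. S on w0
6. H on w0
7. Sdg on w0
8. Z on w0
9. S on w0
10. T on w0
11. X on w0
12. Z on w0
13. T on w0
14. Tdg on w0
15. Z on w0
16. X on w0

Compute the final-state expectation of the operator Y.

The observable Y averages to sqrt(2)/2. Key observation: steps 12-15 multiply out to the identity, so the circuit reduces to the remaining gates.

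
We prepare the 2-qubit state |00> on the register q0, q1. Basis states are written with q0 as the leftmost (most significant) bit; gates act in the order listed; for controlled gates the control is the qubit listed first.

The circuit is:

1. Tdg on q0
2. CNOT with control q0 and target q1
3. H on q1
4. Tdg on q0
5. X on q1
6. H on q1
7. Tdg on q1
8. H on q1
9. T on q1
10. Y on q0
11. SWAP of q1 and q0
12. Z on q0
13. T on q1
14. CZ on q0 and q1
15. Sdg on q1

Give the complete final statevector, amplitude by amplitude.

The resulting statevector has amplitude 0 on |00>, sqrt(2)*exp(I*pi/4)/2 on |01>, 0 on |10>, sqrt(2)*I/2 on |11>.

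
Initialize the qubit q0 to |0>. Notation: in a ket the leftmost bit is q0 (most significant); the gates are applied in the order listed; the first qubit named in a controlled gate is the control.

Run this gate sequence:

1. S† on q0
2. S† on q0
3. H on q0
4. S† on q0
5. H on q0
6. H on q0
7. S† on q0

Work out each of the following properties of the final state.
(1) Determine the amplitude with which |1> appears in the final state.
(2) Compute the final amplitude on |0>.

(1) The final state's coefficient on |1> equals -sqrt(2)/2.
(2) The amplitude on |0> is sqrt(2)/2.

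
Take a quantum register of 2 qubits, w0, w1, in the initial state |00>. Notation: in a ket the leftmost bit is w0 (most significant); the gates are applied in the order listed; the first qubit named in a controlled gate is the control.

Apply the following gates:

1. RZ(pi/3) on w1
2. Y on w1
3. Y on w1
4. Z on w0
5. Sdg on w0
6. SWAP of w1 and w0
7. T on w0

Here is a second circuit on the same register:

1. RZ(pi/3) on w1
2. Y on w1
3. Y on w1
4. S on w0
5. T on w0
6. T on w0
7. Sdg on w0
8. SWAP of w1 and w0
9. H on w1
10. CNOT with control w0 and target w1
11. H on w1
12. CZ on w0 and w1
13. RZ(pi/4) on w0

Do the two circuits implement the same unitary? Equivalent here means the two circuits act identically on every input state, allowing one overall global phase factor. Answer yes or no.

Yes: on every input state the two circuits agree up to one overall phase factor.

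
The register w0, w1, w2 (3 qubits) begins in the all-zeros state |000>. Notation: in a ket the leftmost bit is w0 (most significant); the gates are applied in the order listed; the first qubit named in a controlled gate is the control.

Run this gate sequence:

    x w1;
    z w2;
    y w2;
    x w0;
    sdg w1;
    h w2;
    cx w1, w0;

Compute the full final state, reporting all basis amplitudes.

The resulting statevector has amplitude sqrt(2)/2 on |010>, -sqrt(2)/2 on |011>, and 0 on every other basis state.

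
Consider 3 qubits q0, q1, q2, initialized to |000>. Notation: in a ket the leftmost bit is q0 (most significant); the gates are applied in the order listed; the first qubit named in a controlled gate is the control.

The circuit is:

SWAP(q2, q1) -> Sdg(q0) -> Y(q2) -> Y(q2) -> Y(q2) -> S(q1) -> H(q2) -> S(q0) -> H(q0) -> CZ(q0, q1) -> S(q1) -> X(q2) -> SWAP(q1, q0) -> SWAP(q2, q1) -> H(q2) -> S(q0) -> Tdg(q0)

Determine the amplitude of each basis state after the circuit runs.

After the circuit, the state carries amplitude -sqrt(2)*I/2 on |000>, sqrt(2)*I/2 on |010>, and 0 on every other basis state.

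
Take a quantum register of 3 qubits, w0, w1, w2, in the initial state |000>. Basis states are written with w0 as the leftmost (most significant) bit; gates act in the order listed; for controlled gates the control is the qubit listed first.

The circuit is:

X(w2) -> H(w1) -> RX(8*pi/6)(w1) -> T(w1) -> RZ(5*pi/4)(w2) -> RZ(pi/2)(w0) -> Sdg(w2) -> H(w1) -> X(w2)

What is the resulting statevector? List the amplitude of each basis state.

The resulting statevector has amplitude (-1 - sqrt(3)*I - sqrt(3)*exp(I*pi/4) + exp(3*I*pi/4))*exp(I*pi/8)/4 on |000>, (1 - sqrt(3)*exp(I*pi/4) + exp(3*I*pi/4) + sqrt(3)*I)*exp(I*pi/8)/4 on |010>, and 0 on every other basis state.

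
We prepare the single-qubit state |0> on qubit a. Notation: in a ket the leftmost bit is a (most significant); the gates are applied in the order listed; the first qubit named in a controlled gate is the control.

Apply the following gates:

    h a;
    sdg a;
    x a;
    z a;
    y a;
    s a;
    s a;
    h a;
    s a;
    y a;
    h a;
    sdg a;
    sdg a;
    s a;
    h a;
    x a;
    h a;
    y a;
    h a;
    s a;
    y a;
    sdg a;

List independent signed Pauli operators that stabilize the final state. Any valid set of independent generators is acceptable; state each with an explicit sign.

One valid set of independent stabilizer generators is +X (any independent generating set of the same group is equally correct).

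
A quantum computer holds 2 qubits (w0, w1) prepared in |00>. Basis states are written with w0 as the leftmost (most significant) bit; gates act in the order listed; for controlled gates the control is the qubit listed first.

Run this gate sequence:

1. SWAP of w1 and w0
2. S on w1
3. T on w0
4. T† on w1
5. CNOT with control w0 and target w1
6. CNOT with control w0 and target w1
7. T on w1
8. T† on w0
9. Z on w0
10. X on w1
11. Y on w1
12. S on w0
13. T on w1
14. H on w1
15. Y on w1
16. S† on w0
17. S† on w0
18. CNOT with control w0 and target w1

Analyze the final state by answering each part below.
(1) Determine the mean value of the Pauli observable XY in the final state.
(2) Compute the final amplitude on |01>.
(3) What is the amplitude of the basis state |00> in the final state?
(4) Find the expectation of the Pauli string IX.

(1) The expectation value of XY is 0.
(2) The final state's coefficient on |01> equals sqrt(2)/2.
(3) The final state's coefficient on |00> equals -sqrt(2)/2.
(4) The expectation value of IX is -1.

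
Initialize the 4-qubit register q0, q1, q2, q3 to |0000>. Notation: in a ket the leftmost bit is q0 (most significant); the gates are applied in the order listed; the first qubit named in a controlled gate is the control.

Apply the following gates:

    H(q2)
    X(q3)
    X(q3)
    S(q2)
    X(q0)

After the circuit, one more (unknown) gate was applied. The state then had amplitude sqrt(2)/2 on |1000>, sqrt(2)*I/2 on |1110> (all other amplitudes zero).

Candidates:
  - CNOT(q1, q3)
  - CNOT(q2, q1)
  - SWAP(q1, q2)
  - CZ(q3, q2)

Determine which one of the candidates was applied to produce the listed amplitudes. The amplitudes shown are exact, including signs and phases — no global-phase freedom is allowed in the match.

It was CNOT(q2, q1) that produced the state shown. Key observation: steps 2-3 multiply out to the identity, so the circuit reduces to the remaining gates.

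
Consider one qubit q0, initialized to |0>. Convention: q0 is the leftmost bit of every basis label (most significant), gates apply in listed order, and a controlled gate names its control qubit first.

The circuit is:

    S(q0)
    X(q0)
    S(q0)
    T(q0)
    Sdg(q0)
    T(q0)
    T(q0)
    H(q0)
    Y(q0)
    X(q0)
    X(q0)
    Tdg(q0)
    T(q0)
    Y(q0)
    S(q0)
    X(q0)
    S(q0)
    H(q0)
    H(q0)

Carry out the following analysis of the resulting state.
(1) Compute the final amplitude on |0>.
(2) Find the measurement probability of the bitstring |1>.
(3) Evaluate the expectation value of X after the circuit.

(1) The final state's coefficient on |0> equals sqrt(2)*exp(I*pi/4)/2.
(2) A full measurement returns |1> with probability 1/2.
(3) The expectation value of X is -1.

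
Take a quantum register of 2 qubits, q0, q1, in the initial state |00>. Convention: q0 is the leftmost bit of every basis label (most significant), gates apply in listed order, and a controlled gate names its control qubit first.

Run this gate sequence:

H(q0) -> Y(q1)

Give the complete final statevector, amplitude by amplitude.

The resulting statevector has amplitude 0 on |00>, sqrt(2)*I/2 on |01>, 0 on |10>, sqrt(2)*I/2 on |11>.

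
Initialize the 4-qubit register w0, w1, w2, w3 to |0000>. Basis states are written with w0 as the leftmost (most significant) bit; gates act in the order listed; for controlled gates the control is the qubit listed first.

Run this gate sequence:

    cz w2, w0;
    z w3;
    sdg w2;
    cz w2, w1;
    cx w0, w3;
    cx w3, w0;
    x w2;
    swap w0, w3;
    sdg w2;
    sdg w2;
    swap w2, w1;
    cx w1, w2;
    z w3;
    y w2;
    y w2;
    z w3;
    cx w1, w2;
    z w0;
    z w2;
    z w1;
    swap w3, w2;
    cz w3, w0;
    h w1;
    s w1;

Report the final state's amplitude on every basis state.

The final amplitudes are sqrt(2)/2 on |0000>, -sqrt(2)*I/2 on |0100>, and 0 on every other basis state. Key observation: gates 12-17 undo each other exactly, leaving only the rest of the circuit to track.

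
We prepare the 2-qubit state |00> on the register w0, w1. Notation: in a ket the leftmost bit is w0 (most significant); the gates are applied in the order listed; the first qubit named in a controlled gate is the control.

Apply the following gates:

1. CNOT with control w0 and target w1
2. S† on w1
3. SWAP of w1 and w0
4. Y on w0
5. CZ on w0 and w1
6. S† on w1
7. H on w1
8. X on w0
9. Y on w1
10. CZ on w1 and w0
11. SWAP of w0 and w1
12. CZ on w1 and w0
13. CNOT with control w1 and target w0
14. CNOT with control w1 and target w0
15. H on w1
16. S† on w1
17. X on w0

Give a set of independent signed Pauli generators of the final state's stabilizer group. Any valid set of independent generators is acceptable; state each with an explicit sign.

The stabilizer group can be generated by -XI, -IY, among other valid generating sets.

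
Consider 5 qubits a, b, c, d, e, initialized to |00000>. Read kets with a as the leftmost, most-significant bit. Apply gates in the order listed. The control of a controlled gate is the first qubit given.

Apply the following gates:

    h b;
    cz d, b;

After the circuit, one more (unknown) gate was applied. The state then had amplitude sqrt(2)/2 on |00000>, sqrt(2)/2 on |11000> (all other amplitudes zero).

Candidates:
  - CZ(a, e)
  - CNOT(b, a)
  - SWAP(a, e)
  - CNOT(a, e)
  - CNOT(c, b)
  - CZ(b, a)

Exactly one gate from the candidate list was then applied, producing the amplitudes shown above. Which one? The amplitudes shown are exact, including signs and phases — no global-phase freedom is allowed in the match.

The unique candidate consistent with the amplitudes is CNOT(b, a).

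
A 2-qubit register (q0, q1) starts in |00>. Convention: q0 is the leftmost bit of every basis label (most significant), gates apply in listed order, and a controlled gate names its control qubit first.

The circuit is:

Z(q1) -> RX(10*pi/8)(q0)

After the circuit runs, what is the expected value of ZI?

The expectation value of ZI is -sqrt(2)/2.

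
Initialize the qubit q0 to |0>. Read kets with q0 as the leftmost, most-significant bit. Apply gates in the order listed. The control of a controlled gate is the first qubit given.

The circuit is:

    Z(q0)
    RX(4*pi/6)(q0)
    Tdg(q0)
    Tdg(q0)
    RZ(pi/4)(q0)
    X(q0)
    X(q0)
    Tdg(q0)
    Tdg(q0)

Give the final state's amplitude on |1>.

|1> carries amplitude sqrt(3)*exp(5*I*pi/8)/2 in the final state.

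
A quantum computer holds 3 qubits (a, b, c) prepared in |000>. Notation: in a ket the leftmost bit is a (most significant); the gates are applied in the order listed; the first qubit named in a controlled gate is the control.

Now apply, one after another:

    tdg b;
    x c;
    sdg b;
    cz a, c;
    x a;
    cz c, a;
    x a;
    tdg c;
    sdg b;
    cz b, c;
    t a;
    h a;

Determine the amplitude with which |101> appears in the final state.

|101> carries amplitude sqrt(2)*exp(3*I*pi/4)/2 in the final state.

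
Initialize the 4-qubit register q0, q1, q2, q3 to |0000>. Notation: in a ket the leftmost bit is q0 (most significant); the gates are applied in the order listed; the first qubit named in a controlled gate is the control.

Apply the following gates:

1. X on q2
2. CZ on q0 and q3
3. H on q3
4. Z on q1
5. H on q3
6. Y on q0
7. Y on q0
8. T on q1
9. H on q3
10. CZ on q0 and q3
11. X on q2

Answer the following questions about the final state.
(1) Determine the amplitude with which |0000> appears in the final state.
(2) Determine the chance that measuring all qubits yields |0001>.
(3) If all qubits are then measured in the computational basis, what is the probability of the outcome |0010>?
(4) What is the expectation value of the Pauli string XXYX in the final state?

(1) |0000> carries amplitude sqrt(2)/2 in the final state.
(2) The probability of measuring |0001> is 1/2.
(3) Outcome |0010> occurs with probability 0.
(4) The expectation value of XXYX is 0.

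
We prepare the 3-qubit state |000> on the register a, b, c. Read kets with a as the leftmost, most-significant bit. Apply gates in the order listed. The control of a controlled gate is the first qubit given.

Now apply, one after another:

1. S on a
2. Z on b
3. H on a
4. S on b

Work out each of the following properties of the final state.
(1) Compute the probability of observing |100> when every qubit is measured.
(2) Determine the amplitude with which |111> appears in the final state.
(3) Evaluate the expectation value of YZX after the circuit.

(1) The probability of measuring |100> is 1/2.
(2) The final state's coefficient on |111> equals 0.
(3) The expectation value of YZX is 0.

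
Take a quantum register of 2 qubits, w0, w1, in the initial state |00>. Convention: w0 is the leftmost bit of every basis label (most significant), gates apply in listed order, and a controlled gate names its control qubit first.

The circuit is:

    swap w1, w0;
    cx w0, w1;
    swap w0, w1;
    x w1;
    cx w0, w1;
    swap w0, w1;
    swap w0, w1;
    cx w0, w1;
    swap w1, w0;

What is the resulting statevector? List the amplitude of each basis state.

The resulting statevector has amplitude 1 on |10>, and 0 on every other basis state.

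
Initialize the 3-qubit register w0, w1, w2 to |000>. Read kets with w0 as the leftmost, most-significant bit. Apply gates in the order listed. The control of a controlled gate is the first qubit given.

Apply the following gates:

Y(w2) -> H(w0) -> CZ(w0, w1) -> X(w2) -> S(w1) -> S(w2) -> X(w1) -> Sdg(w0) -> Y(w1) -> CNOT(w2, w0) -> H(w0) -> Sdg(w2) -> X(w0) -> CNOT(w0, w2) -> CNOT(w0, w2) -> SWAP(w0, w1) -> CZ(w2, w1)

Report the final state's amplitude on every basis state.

After the circuit, the state carries amplitude 1/2 + I/2 on |000>, 1/2 - I/2 on |010>, and 0 on every other basis state.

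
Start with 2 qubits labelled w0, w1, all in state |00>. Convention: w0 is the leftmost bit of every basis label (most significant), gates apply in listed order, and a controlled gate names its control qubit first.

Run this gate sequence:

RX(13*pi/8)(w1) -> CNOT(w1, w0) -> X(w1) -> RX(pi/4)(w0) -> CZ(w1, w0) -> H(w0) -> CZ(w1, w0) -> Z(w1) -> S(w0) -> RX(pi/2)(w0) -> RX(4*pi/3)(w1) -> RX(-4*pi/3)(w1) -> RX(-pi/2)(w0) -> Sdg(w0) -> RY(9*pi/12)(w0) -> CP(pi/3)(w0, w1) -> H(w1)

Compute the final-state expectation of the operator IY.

The expectation value of IY is -sqrt(2)*sin(3*pi/16)*cos(3*pi/16)/2 - 2*sqrt(1/2 - sqrt(2)/4)*sqrt(sqrt(2)/4 + 1/2)*sin(3*pi/16)*cos(3*pi/16) - sqrt(2)*exp(I*pi/3)*sin(3*pi/16)*cos(3*pi/16)/4 + sqrt(1/2 - sqrt(2)/4)*sqrt(sqrt(2)/4 + 1/2)*exp(-I*pi/3)*sin(3*pi/16)*cos(3*pi/16) - sqrt(2)*I*sqrt(1/2 - sqrt(2)/4)*sqrt(sqrt(2)/4 + 1/2)*exp(I*pi/3)*sin(3*pi/16)*cos(3*pi/16)/2 + sqrt(2)*I*sqrt(1/2 - sqrt(2)/4)*sqrt(sqrt(2)/4 + 1/2)*exp(-I*pi/3)*sin(3*pi/16)*cos(3*pi/16)/2 - sqrt(2)*exp(-I*pi/3)*sin(3*pi/16)*cos(3*pi/16)/4 + sqrt(1/2 - sqrt(2)/4)*sqrt(sqrt(2)/4 + 1/2)*exp(I*pi/3)*sin(3*pi/16)*cos(3*pi/16).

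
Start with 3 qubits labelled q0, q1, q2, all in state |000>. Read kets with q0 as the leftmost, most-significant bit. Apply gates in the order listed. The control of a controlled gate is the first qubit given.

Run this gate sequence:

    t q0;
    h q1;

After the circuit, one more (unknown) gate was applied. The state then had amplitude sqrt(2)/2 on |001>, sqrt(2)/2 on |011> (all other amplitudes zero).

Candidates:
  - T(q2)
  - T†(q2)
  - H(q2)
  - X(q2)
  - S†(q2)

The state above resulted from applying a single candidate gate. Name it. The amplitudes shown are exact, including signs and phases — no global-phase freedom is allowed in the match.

The applied gate was X(q2).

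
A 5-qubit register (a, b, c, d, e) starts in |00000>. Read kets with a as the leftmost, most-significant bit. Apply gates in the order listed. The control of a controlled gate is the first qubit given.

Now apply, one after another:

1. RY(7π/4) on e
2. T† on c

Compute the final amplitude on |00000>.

The final state's coefficient on |00000> equals -sqrt(sqrt(2) + 2)/2.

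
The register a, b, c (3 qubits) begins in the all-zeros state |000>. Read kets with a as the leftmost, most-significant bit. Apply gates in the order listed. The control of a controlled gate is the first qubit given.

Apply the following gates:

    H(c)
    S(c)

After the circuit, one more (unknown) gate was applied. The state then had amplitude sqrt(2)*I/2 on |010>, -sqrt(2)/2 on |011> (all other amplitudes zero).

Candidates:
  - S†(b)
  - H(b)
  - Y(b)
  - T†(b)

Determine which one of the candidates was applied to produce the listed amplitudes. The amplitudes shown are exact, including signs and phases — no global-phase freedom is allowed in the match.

It was Y(b) that produced the state shown.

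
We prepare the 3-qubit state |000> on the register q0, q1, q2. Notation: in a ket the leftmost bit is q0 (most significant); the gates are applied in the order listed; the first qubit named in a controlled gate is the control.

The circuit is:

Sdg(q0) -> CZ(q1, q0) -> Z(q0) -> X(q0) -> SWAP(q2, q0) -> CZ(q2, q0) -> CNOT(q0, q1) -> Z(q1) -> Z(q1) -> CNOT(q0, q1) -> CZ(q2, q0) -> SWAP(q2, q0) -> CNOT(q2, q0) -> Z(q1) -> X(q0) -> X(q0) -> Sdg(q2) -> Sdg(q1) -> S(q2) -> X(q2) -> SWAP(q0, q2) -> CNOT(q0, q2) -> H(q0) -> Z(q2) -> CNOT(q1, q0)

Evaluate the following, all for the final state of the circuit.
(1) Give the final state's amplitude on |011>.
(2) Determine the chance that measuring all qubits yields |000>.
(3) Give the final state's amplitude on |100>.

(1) |011> carries amplitude 0 in the final state.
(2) The probability of measuring |000> is 1/2.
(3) The final state's coefficient on |100> equals -sqrt(2)/2.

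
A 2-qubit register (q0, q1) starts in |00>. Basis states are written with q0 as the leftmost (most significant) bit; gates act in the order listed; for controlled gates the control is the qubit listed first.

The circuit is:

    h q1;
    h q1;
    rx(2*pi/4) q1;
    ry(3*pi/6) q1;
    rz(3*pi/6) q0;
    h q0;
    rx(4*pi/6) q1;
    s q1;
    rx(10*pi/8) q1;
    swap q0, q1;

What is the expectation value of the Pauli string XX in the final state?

In the final state, XX has expectation -1/2. Key observation: steps 1-2 multiply out to the identity, so the circuit reduces to the remaining gates.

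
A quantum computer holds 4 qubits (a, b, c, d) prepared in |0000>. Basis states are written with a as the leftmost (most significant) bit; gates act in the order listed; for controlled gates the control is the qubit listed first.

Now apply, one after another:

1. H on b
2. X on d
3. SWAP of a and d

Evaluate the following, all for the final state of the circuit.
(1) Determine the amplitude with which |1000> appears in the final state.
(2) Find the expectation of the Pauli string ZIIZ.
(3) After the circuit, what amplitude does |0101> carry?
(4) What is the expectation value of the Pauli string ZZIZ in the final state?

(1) |1000> carries amplitude sqrt(2)/2 in the final state.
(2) The observable ZIIZ averages to -1.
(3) |0101> carries amplitude 0 in the final state.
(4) The observable ZZIZ averages to 0.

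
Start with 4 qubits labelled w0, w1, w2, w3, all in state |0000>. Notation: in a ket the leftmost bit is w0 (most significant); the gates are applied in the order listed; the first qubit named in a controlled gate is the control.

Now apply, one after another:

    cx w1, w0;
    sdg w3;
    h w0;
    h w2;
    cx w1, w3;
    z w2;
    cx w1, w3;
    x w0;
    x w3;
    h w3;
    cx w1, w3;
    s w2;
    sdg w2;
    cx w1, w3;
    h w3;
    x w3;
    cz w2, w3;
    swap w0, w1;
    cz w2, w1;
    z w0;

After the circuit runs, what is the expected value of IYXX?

The observable IYXX averages to 0. Key observation: gates 9-16 undo each other exactly, leaving only the rest of the circuit to track.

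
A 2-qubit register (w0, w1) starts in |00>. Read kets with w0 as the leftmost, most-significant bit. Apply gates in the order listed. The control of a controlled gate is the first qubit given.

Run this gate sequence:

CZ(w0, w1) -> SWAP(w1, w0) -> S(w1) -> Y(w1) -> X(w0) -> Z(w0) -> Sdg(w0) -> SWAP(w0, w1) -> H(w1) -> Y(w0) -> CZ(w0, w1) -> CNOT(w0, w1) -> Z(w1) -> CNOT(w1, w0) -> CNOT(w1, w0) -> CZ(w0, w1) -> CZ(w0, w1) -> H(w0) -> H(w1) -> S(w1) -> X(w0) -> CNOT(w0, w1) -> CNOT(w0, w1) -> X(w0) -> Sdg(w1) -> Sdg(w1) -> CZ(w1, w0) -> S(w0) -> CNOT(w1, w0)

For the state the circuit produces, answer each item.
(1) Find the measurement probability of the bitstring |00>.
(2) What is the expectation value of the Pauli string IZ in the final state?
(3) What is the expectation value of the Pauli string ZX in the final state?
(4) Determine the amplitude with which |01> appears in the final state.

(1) The probability of measuring |00> is 1/2. Key observation: gates 20-25 undo each other exactly, leaving only the rest of the circuit to track.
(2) The expectation value of IZ is 1.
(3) The observable ZX averages to 0.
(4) The final state's coefficient on |01> equals 0.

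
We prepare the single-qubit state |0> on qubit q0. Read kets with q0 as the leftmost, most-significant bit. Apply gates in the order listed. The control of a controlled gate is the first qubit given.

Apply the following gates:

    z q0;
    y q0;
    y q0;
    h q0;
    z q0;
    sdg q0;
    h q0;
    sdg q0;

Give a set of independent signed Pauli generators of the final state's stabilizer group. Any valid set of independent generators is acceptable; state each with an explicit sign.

The final state is stabilized by the group generated by -X; other independent generating sets are equally valid.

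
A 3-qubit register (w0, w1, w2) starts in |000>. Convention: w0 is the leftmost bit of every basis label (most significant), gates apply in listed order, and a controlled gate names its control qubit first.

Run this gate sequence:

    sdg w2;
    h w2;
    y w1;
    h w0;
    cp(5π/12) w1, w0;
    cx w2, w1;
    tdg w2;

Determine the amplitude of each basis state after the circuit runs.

The resulting statevector has amplitude 0 on |000>, exp(I*pi/4)/2 on |001>, I/2 on |010>, 0 on |011>, 0 on |100>, exp(2*I*pi/3)/2 on |101>, exp(11*I*pi/12)/2 on |110>, 0 on |111>.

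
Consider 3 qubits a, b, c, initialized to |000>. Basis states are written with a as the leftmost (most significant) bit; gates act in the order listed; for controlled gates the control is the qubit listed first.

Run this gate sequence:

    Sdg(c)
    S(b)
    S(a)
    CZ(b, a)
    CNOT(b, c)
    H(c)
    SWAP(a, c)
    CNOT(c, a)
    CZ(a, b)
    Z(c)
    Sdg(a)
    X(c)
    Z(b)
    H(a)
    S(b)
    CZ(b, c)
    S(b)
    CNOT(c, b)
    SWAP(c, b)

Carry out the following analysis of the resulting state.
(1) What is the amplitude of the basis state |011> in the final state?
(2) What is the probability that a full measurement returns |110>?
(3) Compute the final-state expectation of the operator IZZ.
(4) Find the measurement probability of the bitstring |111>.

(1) The amplitude on |011> is 1/2 - I/2.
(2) Outcome |110> occurs with probability 0.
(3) The observable IZZ averages to 1.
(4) Outcome |111> occurs with probability 1/2.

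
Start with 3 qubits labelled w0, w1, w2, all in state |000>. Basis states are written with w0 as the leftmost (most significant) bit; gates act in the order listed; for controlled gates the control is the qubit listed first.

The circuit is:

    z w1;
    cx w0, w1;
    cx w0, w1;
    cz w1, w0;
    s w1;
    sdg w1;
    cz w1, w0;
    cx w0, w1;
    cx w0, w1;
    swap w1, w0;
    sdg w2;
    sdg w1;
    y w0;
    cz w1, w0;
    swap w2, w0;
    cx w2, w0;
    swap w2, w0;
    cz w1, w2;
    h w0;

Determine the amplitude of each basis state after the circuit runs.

The resulting statevector has amplitude sqrt(2)*I/2 on |001>, -sqrt(2)*I/2 on |101>, and 0 on every other basis state. Key observation: the block from step 2 through step 9 cancels to the identity and can be dropped.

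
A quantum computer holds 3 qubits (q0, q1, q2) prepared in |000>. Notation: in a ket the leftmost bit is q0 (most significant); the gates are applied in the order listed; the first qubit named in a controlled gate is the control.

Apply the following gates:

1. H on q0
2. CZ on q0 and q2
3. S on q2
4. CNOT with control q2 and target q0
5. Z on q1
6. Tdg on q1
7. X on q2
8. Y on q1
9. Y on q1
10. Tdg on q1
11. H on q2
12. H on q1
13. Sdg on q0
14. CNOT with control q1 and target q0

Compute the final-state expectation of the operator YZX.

In the final state, YZX has expectation 1.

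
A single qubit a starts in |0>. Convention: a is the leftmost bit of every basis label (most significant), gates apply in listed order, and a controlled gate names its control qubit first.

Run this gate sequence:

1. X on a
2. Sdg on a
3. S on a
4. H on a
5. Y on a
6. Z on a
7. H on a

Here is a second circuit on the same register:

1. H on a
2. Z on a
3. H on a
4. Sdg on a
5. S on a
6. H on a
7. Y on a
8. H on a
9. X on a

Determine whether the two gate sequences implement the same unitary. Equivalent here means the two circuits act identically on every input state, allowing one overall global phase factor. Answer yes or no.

Yes, they are equivalent — the unitaries differ by at most a global phase.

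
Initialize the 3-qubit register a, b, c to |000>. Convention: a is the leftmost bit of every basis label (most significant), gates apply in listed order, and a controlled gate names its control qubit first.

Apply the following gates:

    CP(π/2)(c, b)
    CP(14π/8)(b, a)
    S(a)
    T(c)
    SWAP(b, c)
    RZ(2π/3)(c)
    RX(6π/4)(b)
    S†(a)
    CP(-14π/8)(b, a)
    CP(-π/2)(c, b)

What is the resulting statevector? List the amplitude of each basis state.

The resulting statevector has amplitude sqrt(2)*exp(2*I*pi/3)/2 on |000>, -sqrt(2)*exp(I*pi/6)/2 on |010>, and 0 on every other basis state.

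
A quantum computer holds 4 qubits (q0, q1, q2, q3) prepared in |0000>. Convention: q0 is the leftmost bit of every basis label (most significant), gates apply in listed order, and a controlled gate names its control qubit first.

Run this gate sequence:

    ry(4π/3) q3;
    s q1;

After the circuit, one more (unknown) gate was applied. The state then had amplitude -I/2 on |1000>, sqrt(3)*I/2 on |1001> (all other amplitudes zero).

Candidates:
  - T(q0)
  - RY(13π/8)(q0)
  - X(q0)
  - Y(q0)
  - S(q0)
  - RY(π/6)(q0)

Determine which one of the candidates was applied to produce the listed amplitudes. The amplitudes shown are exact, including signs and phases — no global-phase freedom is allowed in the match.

It was Y(q0) that produced the state shown.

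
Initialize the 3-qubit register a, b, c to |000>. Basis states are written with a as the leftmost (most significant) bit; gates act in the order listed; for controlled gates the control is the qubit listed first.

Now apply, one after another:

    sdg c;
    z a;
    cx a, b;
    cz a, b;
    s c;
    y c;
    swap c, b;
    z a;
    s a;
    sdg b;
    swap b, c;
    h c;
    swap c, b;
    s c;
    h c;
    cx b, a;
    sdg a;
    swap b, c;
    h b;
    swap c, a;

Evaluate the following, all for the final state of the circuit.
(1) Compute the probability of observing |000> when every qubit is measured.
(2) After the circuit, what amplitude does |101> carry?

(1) The probability of measuring |000> is 1/2.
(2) |101> carries amplitude sqrt(2)*I/2 in the final state.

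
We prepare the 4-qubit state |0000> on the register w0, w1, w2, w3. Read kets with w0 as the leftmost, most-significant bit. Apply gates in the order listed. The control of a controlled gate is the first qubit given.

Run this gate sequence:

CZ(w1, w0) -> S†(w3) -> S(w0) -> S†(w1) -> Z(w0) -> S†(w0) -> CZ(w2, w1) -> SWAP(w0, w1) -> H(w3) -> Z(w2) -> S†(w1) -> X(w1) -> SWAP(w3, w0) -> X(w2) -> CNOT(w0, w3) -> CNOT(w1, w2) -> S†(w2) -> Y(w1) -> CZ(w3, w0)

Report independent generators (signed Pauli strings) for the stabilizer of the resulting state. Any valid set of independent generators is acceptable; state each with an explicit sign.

The stabilizer group can be generated by -XIIX, +ZIIZ, +IZII, +IIZI, among other valid generating sets.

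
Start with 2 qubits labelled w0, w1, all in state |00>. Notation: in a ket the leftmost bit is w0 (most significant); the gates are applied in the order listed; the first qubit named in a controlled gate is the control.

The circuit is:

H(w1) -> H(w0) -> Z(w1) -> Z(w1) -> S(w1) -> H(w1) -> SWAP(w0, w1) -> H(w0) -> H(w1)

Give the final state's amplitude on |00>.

The final state's coefficient on |00> equals sqrt(2)/2.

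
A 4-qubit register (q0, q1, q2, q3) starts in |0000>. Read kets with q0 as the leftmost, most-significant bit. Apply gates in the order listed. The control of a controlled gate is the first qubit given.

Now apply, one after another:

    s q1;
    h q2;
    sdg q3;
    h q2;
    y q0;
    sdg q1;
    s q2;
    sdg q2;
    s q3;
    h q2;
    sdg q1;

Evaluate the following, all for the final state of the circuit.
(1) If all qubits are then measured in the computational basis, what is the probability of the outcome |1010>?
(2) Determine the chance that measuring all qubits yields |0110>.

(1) Outcome |1010> occurs with probability 1/2.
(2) The probability of measuring |0110> is 0.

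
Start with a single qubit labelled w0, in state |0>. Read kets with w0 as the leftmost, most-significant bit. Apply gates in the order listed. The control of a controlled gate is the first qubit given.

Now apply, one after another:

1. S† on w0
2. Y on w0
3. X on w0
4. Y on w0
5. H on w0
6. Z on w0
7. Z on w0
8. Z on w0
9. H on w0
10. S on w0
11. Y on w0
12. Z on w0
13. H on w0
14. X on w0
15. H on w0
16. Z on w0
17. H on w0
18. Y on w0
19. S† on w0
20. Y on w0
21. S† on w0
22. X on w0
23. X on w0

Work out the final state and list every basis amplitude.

The final amplitudes are sqrt(2)/2 on |0>, -sqrt(2)/2 on |1>. Key observation: steps 13-16 multiply out to the identity, so the circuit reduces to the remaining gates.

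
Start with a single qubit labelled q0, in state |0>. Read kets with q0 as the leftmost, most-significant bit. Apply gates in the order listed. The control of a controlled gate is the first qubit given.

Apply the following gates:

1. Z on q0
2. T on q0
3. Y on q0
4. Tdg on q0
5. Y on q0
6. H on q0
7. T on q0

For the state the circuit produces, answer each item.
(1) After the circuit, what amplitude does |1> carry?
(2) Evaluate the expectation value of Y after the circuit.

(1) The final state's coefficient on |1> equals sqrt(2)/2.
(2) The expectation value of Y is sqrt(2)/2.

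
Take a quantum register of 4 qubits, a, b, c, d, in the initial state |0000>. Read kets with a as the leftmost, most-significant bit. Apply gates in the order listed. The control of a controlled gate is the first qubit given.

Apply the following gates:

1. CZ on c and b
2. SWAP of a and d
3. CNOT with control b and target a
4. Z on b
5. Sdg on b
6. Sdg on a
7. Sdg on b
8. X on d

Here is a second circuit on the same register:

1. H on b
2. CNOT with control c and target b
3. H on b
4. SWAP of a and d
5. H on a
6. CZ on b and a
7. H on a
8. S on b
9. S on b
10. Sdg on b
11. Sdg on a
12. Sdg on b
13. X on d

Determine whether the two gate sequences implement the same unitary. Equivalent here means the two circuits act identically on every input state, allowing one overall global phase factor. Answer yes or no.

Yes — the two circuits implement the same unitary up to a global phase.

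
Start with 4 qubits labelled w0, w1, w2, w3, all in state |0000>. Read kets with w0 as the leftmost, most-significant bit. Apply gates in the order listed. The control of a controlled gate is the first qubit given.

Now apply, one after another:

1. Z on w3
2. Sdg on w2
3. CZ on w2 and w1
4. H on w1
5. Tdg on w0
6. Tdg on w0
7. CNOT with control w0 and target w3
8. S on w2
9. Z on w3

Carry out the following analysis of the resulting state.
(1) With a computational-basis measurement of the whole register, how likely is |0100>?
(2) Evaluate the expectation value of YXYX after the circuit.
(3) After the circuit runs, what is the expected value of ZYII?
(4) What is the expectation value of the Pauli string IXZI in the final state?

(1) A full measurement returns |0100> with probability 1/2.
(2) The observable YXYX averages to 0.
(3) In the final state, ZYII has expectation 0.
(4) In the final state, IXZI has expectation 1.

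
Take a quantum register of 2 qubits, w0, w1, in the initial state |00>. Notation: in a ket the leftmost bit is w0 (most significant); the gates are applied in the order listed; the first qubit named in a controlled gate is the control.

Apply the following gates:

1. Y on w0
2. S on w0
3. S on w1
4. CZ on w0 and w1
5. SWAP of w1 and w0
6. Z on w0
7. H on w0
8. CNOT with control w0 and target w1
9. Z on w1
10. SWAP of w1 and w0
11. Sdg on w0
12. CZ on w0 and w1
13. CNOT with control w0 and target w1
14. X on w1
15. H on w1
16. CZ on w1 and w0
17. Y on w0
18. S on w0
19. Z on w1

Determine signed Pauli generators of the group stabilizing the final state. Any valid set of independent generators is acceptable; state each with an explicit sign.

The stabilizer group can be generated by -XZ, +ZX, among other valid generating sets.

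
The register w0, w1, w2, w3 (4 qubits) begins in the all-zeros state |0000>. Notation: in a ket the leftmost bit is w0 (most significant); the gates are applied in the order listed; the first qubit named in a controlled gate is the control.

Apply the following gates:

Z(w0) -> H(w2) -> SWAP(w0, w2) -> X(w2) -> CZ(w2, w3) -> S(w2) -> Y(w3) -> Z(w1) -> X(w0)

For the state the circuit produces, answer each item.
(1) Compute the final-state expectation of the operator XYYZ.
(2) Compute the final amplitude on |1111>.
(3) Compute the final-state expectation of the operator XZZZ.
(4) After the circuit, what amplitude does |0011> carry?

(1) The observable XYYZ averages to 0.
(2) |1111> carries amplitude 0 in the final state.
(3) The observable XZZZ averages to 1.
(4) |0011> carries amplitude -sqrt(2)/2 in the final state.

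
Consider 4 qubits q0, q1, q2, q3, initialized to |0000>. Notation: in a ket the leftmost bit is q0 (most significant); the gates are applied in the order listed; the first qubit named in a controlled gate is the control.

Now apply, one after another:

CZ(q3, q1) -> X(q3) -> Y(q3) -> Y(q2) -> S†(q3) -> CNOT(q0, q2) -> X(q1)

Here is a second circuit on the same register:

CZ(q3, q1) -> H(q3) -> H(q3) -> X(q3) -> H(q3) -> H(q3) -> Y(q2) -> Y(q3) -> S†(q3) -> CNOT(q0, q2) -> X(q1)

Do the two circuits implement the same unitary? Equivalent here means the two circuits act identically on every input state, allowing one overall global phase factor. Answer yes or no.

Yes, they are equivalent — the unitaries differ by at most a global phase.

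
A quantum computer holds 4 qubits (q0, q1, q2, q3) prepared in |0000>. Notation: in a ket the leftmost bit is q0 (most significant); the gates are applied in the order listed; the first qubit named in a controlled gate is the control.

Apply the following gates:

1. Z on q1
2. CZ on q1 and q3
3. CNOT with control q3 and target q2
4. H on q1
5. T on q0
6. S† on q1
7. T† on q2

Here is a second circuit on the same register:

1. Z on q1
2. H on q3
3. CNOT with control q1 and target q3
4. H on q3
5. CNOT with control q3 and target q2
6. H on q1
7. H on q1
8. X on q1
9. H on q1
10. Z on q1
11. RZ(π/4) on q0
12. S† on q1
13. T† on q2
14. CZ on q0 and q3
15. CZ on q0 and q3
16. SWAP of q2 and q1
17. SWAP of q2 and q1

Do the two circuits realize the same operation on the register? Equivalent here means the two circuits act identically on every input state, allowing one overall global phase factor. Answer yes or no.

Yes — the two circuits implement the same unitary up to a global phase.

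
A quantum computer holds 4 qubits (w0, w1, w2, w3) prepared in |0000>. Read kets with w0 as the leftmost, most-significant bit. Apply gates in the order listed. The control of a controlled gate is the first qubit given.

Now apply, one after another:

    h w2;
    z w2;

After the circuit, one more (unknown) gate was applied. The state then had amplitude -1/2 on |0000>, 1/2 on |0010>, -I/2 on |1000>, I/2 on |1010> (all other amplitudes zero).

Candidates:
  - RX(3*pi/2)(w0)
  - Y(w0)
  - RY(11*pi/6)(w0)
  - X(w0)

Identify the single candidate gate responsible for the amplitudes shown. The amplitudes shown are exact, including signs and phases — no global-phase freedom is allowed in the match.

The applied gate was RX(3*pi/2)(w0).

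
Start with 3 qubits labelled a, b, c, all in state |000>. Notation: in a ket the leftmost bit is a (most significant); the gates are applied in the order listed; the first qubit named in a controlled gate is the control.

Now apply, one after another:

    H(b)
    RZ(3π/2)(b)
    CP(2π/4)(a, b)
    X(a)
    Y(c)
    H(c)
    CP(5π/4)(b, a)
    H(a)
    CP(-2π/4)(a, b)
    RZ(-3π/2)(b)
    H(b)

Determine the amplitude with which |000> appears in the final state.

The final state's coefficient on |000> equals -exp(3*I*pi/4)/4 + I/4.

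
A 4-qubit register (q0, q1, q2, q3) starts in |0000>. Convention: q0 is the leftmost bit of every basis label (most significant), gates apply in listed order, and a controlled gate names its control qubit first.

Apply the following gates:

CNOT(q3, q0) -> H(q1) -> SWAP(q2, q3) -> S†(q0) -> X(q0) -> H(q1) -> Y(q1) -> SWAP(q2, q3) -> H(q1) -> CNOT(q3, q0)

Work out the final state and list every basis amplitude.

The resulting statevector has amplitude sqrt(2)*I/2 on |1000>, -sqrt(2)*I/2 on |1100>, and 0 on every other basis state.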